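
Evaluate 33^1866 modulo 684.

657

Compute successive squares:
1866 in binary is 11101001010, i.e. 1866 = 1024 + 512 + 256 + 64 + 8 + 2.
33^1 ≡ 33 (mod 684)
33^2 ≡ 33^2 = 1089 ≡ 405 (mod 684)
33^4 ≡ 405^2 = 164025 ≡ 549 (mod 684)
33^8 ≡ 549^2 = 301401 ≡ 441 (mod 684)
33^16 ≡ 441^2 = 194481 ≡ 225 (mod 684)
33^32 ≡ 225^2 = 50625 ≡ 9 (mod 684)
33^64 ≡ 9^2 = 81 (mod 684)
33^128 ≡ 81^2 = 6561 ≡ 405 (mod 684)
33^256 ≡ 405^2 = 164025 ≡ 549 (mod 684)
33^512 ≡ 549^2 = 301401 ≡ 441 (mod 684)
33^1024 ≡ 441^2 = 194481 ≡ 225 (mod 684)
33^1866 = 33^1024 * 33^512 * 33^256 * 33^64 * 33^8 * 33^2 ≡ 225 * 441 * 549 * 81 * 441 * 405 (mod 684).
Accumulate the product:
225 * 441 = 99225 ≡ 45
45 * 549 = 24705 ≡ 81
81 * 81 = 6561 ≡ 405
405 * 441 = 178605 ≡ 81
81 * 405 = 32805 ≡ 657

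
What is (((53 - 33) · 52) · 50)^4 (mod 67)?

9

53 - 33 = 20
20 · 52 = 1040 ≡ 35 (mod 67)
35 · 50 = 1750 ≡ 8 (mod 67)
(8)^4 ≡ 9 (mod 67)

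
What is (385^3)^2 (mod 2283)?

16

(385)^3 ≡ 757 (mod 2283)
(757)^2 ≡ 16 (mod 2283)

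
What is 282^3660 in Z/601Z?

314

Compute successive squares:
282^1 ≡ 282 (mod 601)
282^2 ≡ 282^2 = 79524 ≡ 192 (mod 601)
282^4 ≡ 192^2 = 36864 ≡ 203 (mod 601)
282^8 ≡ 203^2 = 41209 ≡ 341 (mod 601)
282^16 ≡ 341^2 = 116281 ≡ 288 (mod 601)
282^32 ≡ 288^2 = 82944 ≡ 6 (mod 601)
282^64 ≡ 6^2 = 36 (mod 601)
282^128 ≡ 36^2 = 1296 ≡ 94 (mod 601)
282^256 ≡ 94^2 = 8836 ≡ 422 (mod 601)
282^512 ≡ 422^2 = 178084 ≡ 188 (mod 601)
282^1024 ≡ 188^2 = 35344 ≡ 486 (mod 601)
282^2048 ≡ 486^2 = 236196 ≡ 3 (mod 601)
282^3660 = 282^2048 * 282^1024 * 282^512 * 282^64 * 282^8 * 282^4 ≡ 3 * 486 * 188 * 36 * 341 * 203 (mod 601).
Accumulate the product:
3 * 486 = 1458 ≡ 256
256 * 188 = 48128 ≡ 48
48 * 36 = 1728 ≡ 526
526 * 341 = 179366 ≡ 268
268 * 203 = 54404 ≡ 314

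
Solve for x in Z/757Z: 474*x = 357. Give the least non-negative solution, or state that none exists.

408

gcd(474, 757) = 1, so a unique solution mod 757 exists.
474⁻¹ ≡ 650 (mod 757).
x ≡ 650*357 ≡ 408 (mod 757).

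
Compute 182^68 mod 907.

By square-and-multiply:
182^1 ≡ 182 (mod 907)
182^2 ≡ 182^2 = 33124 ≡ 472 (mod 907)
182^4 ≡ 472^2 = 222784 ≡ 569 (mod 907)
182^8 ≡ 569^2 = 323761 ≡ 869 (mod 907)
182^16 ≡ 869^2 = 755161 ≡ 537 (mod 907)
182^32 ≡ 537^2 = 288369 ≡ 850 (mod 907)
182^64 ≡ 850^2 = 722500 ≡ 528 (mod 907)
182^68 = 182^64 × 182^4 ≡ 528 × 569 (mod 907).
528 × 569 = 300432 ≡ 215 (mod 907).

215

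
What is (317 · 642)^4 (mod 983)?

317 · 642 = 203514 ≡ 33 (mod 983)
(33)^4 ≡ 423 (mod 983)

423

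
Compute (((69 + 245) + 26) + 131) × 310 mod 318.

48

69 + 245 = 314
314 + 26 = 340 ≡ 22 (mod 318)
22 + 131 = 153
153 × 310 = 47430 ≡ 48 (mod 318)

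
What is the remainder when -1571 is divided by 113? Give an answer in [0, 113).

-1571 = -14×113 + 11, so -1571 ≡ 11 (mod 113).

11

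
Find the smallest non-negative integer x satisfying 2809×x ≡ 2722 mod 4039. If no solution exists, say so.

2257

gcd(2809, 4039) = 1, so a unique solution mod 4039 exists.
2809⁻¹ ≡ 949 (mod 4039).
x ≡ 949×2722 ≡ 2257 (mod 4039).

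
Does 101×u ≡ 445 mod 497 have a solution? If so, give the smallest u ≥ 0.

gcd(101, 497) = 1, so a unique solution mod 497 exists.
101⁻¹ ≡ 187 (mod 497).
u ≡ 187×445 ≡ 216 (mod 497).

216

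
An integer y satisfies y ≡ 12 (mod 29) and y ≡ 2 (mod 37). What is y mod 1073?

853

29⁻¹ mod 37: 29·23 ≡ 1 (mod 37), so 29⁻¹ ≡ 23.
y = 12 + 29·((2 − 12)·23 mod 37) = 12 + 29·29 = 853.
Check: 853 mod 29 = 12, 853 mod 37 = 2. ✓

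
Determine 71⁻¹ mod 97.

41

97 = 1·71 + 26
71 = 2·26 + 19
26 = 1·19 + 7
19 = 2·7 + 5
7 = 1·5 + 2
5 = 2·2 + 1
2 = 2·1 + 0
gcd(71, 97) = 1, so the inverse exists.
Back-substitute for 1:
1 = 1·5 − 2·2
  = −2·7 + 3·5
  = 3·19 − 8·7
  = −8·26 + 11·19
  = 11·71 − 30·26
  = −30·97 + 41·71
So 71⁻¹ ≡ 41 (mod 97).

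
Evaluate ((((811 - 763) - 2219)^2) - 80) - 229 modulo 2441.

811 - 763 = 48
48 - 2219 = -2171 ≡ 270 (mod 2441)
(270)^2 ≡ 2111 (mod 2441)
2111 - 80 = 2031
2031 - 229 = 1802

1802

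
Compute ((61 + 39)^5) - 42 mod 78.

61 + 39 = 100 ≡ 22 (mod 78)
(22)^5 ≡ 16 (mod 78)
16 - 42 = -26 ≡ 52 (mod 78)

52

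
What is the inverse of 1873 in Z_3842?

1961

By the extended Euclidean algorithm:
3842 = 2×1873 + 96
1873 = 19×96 + 49
96 = 1×49 + 47
49 = 1×47 + 2
47 = 23×2 + 1
2 = 2×1 + 0
gcd(1873, 3842) = 1, so the inverse exists.
Bézout: 1 = 917×3842 − 1881×1873.
So 1873⁻¹ ≡ −1881 ≡ 1961 (mod 3842).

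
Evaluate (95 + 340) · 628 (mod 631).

588

95 + 340 = 435
435 · 628 = 273180 ≡ 588 (mod 631)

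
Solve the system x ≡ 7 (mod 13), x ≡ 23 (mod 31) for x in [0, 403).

85

13⁻¹ mod 31: 13×12 ≡ 1 (mod 31), so 13⁻¹ ≡ 12.
x = 7 + 13×((23 − 7)×12 mod 31) = 7 + 13×6 = 85.
Check: 85 mod 13 = 7, 85 mod 31 = 23. ✓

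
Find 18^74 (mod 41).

16

Using repeated squaring:
18^1 ≡ 18 (mod 41)
18^2 ≡ 18^2 = 324 ≡ 37 (mod 41)
18^4 ≡ 37^2 = 1369 ≡ 16 (mod 41)
18^8 ≡ 16^2 = 256 ≡ 10 (mod 41)
18^16 ≡ 10^2 = 100 ≡ 18 (mod 41)
18^32 ≡ 18^2 = 324 ≡ 37 (mod 41)
18^64 ≡ 37^2 = 1369 ≡ 16 (mod 41)
18^74 = 18^64 × 18^8 × 18^2 ≡ 16 × 10 × 37 (mod 41).
Accumulate the product:
16 × 10 = 160 ≡ 37
37 × 37 = 1369 ≡ 16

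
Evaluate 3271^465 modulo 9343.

8826

Compute successive squares:
465 in binary is 111010001, i.e. 465 = 256 + 128 + 64 + 16 + 1.
3271^1 ≡ 3271 (mod 9343)
3271^2 ≡ 3271^2 = 10699441 ≡ 1706 (mod 9343)
3271^4 ≡ 1706^2 = 2910436 ≡ 4763 (mod 9343)
3271^8 ≡ 4763^2 = 22686169 ≡ 1365 (mod 9343)
3271^16 ≡ 1365^2 = 1863225 ≡ 3968 (mod 9343)
3271^32 ≡ 3968^2 = 15745024 ≡ 2069 (mod 9343)
3271^64 ≡ 2069^2 = 4280761 ≡ 1667 (mod 9343)
3271^128 ≡ 1667^2 = 2778889 ≡ 4018 (mod 9343)
3271^256 ≡ 4018^2 = 16144324 ≡ 8963 (mod 9343)
3271^465 = 3271^256 × 3271^128 × 3271^64 × 3271^16 × 3271^1 ≡ 8963 × 4018 × 1667 × 3968 × 3271 (mod 9343).
Accumulate the product:
8963 × 4018 = 36013334 ≡ 5412
5412 × 1667 = 9021804 ≡ 5809
5809 × 3968 = 23050112 ≡ 931
931 × 3271 = 3045301 ≡ 8826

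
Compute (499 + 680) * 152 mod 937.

499 + 680 = 1179 ≡ 242 (mod 937)
242 * 152 = 36784 ≡ 241 (mod 937)

241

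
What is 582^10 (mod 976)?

10 in binary is 1010, i.e. 10 = 8 + 2.
582^1 ≡ 582 (mod 976)
582^2 ≡ 582^2 = 338724 ≡ 52 (mod 976)
582^4 ≡ 52^2 = 2704 ≡ 752 (mod 976)
582^8 ≡ 752^2 = 565504 ≡ 400 (mod 976)
582^10 = 582^8 · 582^2 ≡ 400 · 52 (mod 976).
400 · 52 = 20800 ≡ 304 (mod 976).

304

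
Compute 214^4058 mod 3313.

Compute successive squares:
4058 in binary is 111111011010, i.e. 4058 = 2048 + 1024 + 512 + 256 + 128 + 64 + 16 + 8 + 2.
214^1 ≡ 214 (mod 3313)
214^2 ≡ 214^2 = 45796 ≡ 2727 (mod 3313)
214^4 ≡ 2727^2 = 7436529 ≡ 2157 (mod 3313)
214^8 ≡ 2157^2 = 4652649 ≡ 1197 (mod 3313)
214^16 ≡ 1197^2 = 1432809 ≡ 1593 (mod 3313)
214^32 ≡ 1593^2 = 2537649 ≡ 3204 (mod 3313)
214^64 ≡ 3204^2 = 10265616 ≡ 1942 (mod 3313)
214^128 ≡ 1942^2 = 3771364 ≡ 1170 (mod 3313)
214^256 ≡ 1170^2 = 1368900 ≡ 631 (mod 3313)
214^512 ≡ 631^2 = 398161 ≡ 601 (mod 3313)
214^1024 ≡ 601^2 = 361201 ≡ 84 (mod 3313)
214^2048 ≡ 84^2 = 7056 ≡ 430 (mod 3313)
214^4058 = 214^2048 * 214^1024 * 214^512 * 214^256 * 214^128 * 214^64 * 214^16 * 214^8 * 214^2 ≡ 430 * 84 * 601 * 631 * 1170 * 1942 * 1593 * 1197 * 2727 (mod 3313).
Accumulate the product:
430 * 84 = 36120 ≡ 2990
2990 * 601 = 1796990 ≡ 1344
1344 * 631 = 848064 ≡ 3249
3249 * 1170 = 3801330 ≡ 1319
1319 * 1942 = 2561498 ≡ 549
549 * 1593 = 874557 ≡ 3238
3238 * 1197 = 3875886 ≡ 2989
2989 * 2727 = 8151003 ≡ 1023

1023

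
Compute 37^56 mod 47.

21

Compute successive squares:
37^1 ≡ 37 (mod 47)
37^2 ≡ 37^2 = 1369 ≡ 6 (mod 47)
37^4 ≡ 6^2 = 36 (mod 47)
37^8 ≡ 36^2 = 1296 ≡ 27 (mod 47)
37^16 ≡ 27^2 = 729 ≡ 24 (mod 47)
37^32 ≡ 24^2 = 576 ≡ 12 (mod 47)
37^56 = 37^32 · 37^16 · 37^8 ≡ 12 · 24 · 27 (mod 47).
Accumulate the product:
12 · 24 = 288 ≡ 6
6 · 27 = 162 ≡ 21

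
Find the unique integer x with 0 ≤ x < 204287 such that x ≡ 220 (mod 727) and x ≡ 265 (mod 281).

93276

727⁻¹ mod 281: 727·109 ≡ 1 (mod 281), so 727⁻¹ ≡ 109.
x = 220 + 727·((265 − 220)·109 mod 281) = 220 + 727·128 = 93276.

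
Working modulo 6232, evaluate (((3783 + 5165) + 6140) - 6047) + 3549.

3783 + 5165 = 8948 ≡ 2716 (mod 6232)
2716 + 6140 = 8856 ≡ 2624 (mod 6232)
2624 - 6047 = -3423 ≡ 2809 (mod 6232)
2809 + 3549 = 6358 ≡ 126 (mod 6232)

126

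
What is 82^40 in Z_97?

91

40 in binary is 101000, i.e. 40 = 32 + 8.
82^1 ≡ 82 (mod 97)
82^2 ≡ 82^2 = 6724 ≡ 31 (mod 97)
82^4 ≡ 31^2 = 961 ≡ 88 (mod 97)
82^8 ≡ 88^2 = 7744 ≡ 81 (mod 97)
82^16 ≡ 81^2 = 6561 ≡ 62 (mod 97)
82^32 ≡ 62^2 = 3844 ≡ 61 (mod 97)
82^40 = 82^32 * 82^8 ≡ 61 * 81 (mod 97).
61 * 81 = 4941 ≡ 91 (mod 97).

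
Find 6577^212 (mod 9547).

1103

212 in binary is 11010100, i.e. 212 = 128 + 64 + 16 + 4.
6577^1 ≡ 6577 (mod 9547)
6577^2 ≡ 6577^2 = 43256929 ≡ 9019 (mod 9547)
6577^4 ≡ 9019^2 = 81342361 ≡ 1921 (mod 9547)
6577^8 ≡ 1921^2 = 3690241 ≡ 5099 (mod 9547)
6577^16 ≡ 5099^2 = 25999801 ≡ 3320 (mod 9547)
6577^32 ≡ 3320^2 = 11022400 ≡ 5162 (mod 9547)
6577^64 ≡ 5162^2 = 26646244 ≡ 567 (mod 9547)
6577^128 ≡ 567^2 = 321489 ≡ 6438 (mod 9547)
6577^212 = 6577^128 × 6577^64 × 6577^16 × 6577^4 ≡ 6438 × 567 × 3320 × 1921 (mod 9547).
Accumulate the product:
6438 × 567 = 3650346 ≡ 3392
3392 × 3320 = 11261440 ≡ 5527
5527 × 1921 = 10617367 ≡ 1103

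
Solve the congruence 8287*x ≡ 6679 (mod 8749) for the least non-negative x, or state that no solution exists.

7390

gcd(8287, 8749) = 1, so a unique solution mod 8749 exists.
8287⁻¹ ≡ 4223 (mod 8749).
x ≡ 4223*6679 ≡ 7390 (mod 8749).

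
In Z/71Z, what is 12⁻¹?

71 = 5·12 + 11
12 = 1·11 + 1
11 = 11·1 + 0
gcd(12, 71) = 1, so the inverse exists.
Bézout: 1 = −1·71 + 6·12.
So 12⁻¹ ≡ 6 (mod 71).

6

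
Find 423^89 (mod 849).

813

Compute successive squares:
89 in binary is 1011001, i.e. 89 = 64 + 16 + 8 + 1.
423^1 ≡ 423 (mod 849)
423^2 ≡ 423^2 = 178929 ≡ 639 (mod 849)
423^4 ≡ 639^2 = 408321 ≡ 801 (mod 849)
423^8 ≡ 801^2 = 641601 ≡ 606 (mod 849)
423^16 ≡ 606^2 = 367236 ≡ 468 (mod 849)
423^32 ≡ 468^2 = 219024 ≡ 831 (mod 849)
423^64 ≡ 831^2 = 690561 ≡ 324 (mod 849)
423^89 = 423^64 × 423^16 × 423^8 × 423^1 ≡ 324 × 468 × 606 × 423 (mod 849).
Accumulate the product:
324 × 468 = 151632 ≡ 510
510 × 606 = 309060 ≡ 24
24 × 423 = 10152 ≡ 813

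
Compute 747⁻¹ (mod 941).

Apply the Euclidean algorithm and back-substitute:
941 = 1·747 + 194
747 = 3·194 + 165
194 = 1·165 + 29
165 = 5·29 + 20
29 = 1·20 + 9
20 = 2·9 + 2
9 = 4·2 + 1
2 = 2·1 + 0
gcd(747, 941) = 1, so the inverse exists.
Back-substitute for 1:
1 = 1·9 − 4·2
  = −4·20 + 9·9
  = 9·29 − 13·20
  = −13·165 + 74·29
  = 74·194 − 87·165
  = −87·747 + 335·194
  = 335·941 − 422·747
So 747⁻¹ ≡ −422 ≡ 519 (mod 941).

519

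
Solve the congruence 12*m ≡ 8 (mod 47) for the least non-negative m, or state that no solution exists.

gcd(12, 47) = 1, so a unique solution mod 47 exists.
12⁻¹ ≡ 4 (mod 47).
m ≡ 4*8 ≡ 32 (mod 47).

32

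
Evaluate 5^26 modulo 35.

25

By square-and-multiply:
26 in binary is 11010, i.e. 26 = 16 + 8 + 2.
5^1 ≡ 5 (mod 35)
5^2 ≡ 5^2 = 25 (mod 35)
5^4 ≡ 25^2 = 625 ≡ 30 (mod 35)
5^8 ≡ 30^2 = 900 ≡ 25 (mod 35)
5^16 ≡ 25^2 = 625 ≡ 30 (mod 35)
5^26 = 5^16 · 5^8 · 5^2 ≡ 30 · 25 · 25 (mod 35).
Accumulate the product:
30 · 25 = 750 ≡ 15
15 · 25 = 375 ≡ 25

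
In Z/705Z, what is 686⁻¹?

By the extended Euclidean algorithm:
705 = 1×686 + 19
686 = 36×19 + 2
19 = 9×2 + 1
2 = 2×1 + 0
gcd(686, 705) = 1, so the inverse exists.
Back-substitute for 1:
1 = 1×19 − 9×2
  = −9×686 + 325×19
  = 325×705 − 334×686
So 686⁻¹ ≡ −334 ≡ 371 (mod 705).

371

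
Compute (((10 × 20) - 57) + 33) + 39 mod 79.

57

10 × 20 = 200 ≡ 42 (mod 79)
42 - 57 = -15 ≡ 64 (mod 79)
64 + 33 = 97 ≡ 18 (mod 79)
18 + 39 = 57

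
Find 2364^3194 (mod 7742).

5730

Using repeated squaring:
3194 in binary is 110001111010, i.e. 3194 = 2048 + 1024 + 64 + 32 + 16 + 8 + 2.
2364^1 ≡ 2364 (mod 7742)
2364^2 ≡ 2364^2 = 5588496 ≡ 6514 (mod 7742)
2364^4 ≡ 6514^2 = 42432196 ≡ 6036 (mod 7742)
2364^8 ≡ 6036^2 = 36433296 ≡ 7186 (mod 7742)
2364^16 ≡ 7186^2 = 51638596 ≡ 7198 (mod 7742)
2364^32 ≡ 7198^2 = 51811204 ≡ 1740 (mod 7742)
2364^64 ≡ 1740^2 = 3027600 ≡ 478 (mod 7742)
2364^128 ≡ 478^2 = 228484 ≡ 3966 (mod 7742)
2364^256 ≡ 3966^2 = 15729156 ≡ 5154 (mod 7742)
2364^512 ≡ 5154^2 = 26563716 ≡ 914 (mod 7742)
2364^1024 ≡ 914^2 = 835396 ≡ 7002 (mod 7742)
2364^2048 ≡ 7002^2 = 49028004 ≡ 5660 (mod 7742)
2364^3194 = 2364^2048 × 2364^1024 × 2364^64 × 2364^32 × 2364^16 × 2364^8 × 2364^2 ≡ 5660 × 7002 × 478 × 1740 × 7198 × 7186 × 6514 (mod 7742).
Accumulate the product:
5660 × 7002 = 39631320 ≡ 22
22 × 478 = 10516 ≡ 2774
2774 × 1740 = 4826760 ≡ 3494
3494 × 7198 = 25149812 ≡ 3796
3796 × 7186 = 27278056 ≡ 2990
2990 × 6514 = 19476860 ≡ 5730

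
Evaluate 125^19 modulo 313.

5

125^1 ≡ 125 (mod 313)
125^2 ≡ 125^2 = 15625 ≡ 288 (mod 313)
125^4 ≡ 288^2 = 82944 ≡ 312 (mod 313)
125^8 ≡ 312^2 = 97344 ≡ 1 (mod 313)
125^16 ≡ 1^2 = 1 (mod 313)
125^19 = 125^16 * 125^2 * 125^1 ≡ 1 * 288 * 125 (mod 313).
Accumulate the product:
1 * 288 = 288
288 * 125 = 36000 ≡ 5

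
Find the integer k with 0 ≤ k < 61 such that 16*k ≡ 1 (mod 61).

42

61 = 3·16 + 13
16 = 1·13 + 3
13 = 4·3 + 1
3 = 3·1 + 0
gcd(16, 61) = 1, so the inverse exists.
Bézout: 1 = 5·61 − 19·16.
So 16⁻¹ ≡ −19 ≡ 42 (mod 61).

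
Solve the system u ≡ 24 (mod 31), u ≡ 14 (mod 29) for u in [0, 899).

768

31⁻¹ mod 29: 31×15 ≡ 1 (mod 29), so 31⁻¹ ≡ 15.
u = 24 + 31×((14 − 24)×15 mod 29) = 24 + 31×24 = 768.
Check: 768 mod 31 = 24, 768 mod 29 = 14. ✓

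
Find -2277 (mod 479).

118

-2277 = -5×479 + 118, so -2277 ≡ 118 (mod 479).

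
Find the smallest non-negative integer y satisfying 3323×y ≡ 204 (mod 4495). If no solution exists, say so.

4188

gcd(3323, 4495) = 1, so a unique solution mod 4495 exists.
3323⁻¹ ≡ 1607 (mod 4495).
y ≡ 1607×204 ≡ 4188 (mod 4495).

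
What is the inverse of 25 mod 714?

457

Run the extended Euclidean algorithm:
714 = 28×25 + 14
25 = 1×14 + 11
14 = 1×11 + 3
11 = 3×3 + 2
3 = 1×2 + 1
2 = 2×1 + 0
gcd(25, 714) = 1, so the inverse exists.
Bézout: 1 = 9×714 − 257×25.
So 25⁻¹ ≡ −257 ≡ 457 (mod 714).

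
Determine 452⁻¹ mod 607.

Run the extended Euclidean algorithm:
607 = 1*452 + 155
452 = 2*155 + 142
155 = 1*142 + 13
142 = 10*13 + 12
13 = 1*12 + 1
12 = 12*1 + 0
gcd(452, 607) = 1, so the inverse exists.
Bézout: 1 = 35*607 − 47*452.
So 452⁻¹ ≡ −47 ≡ 560 (mod 607).

560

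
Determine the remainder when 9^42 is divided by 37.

Compute successive squares:
42 in binary is 101010, i.e. 42 = 32 + 8 + 2.
9^1 ≡ 9 (mod 37)
9^2 ≡ 9^2 = 81 ≡ 7 (mod 37)
9^4 ≡ 7^2 = 49 ≡ 12 (mod 37)
9^8 ≡ 12^2 = 144 ≡ 33 (mod 37)
9^16 ≡ 33^2 = 1089 ≡ 16 (mod 37)
9^32 ≡ 16^2 = 256 ≡ 34 (mod 37)
9^42 = 9^32 * 9^8 * 9^2 ≡ 34 * 33 * 7 (mod 37).
Accumulate the product:
34 * 33 = 1122 ≡ 12
12 * 7 = 84 ≡ 10

10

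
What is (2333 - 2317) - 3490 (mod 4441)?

967

2333 - 2317 = 16
16 - 3490 = -3474 ≡ 967 (mod 4441)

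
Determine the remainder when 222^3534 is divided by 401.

83

222^1 ≡ 222 (mod 401)
222^2 ≡ 222^2 = 49284 ≡ 362 (mod 401)
222^4 ≡ 362^2 = 131044 ≡ 318 (mod 401)
222^8 ≡ 318^2 = 101124 ≡ 72 (mod 401)
222^16 ≡ 72^2 = 5184 ≡ 372 (mod 401)
222^32 ≡ 372^2 = 138384 ≡ 39 (mod 401)
222^64 ≡ 39^2 = 1521 ≡ 318 (mod 401)
222^128 ≡ 318^2 = 101124 ≡ 72 (mod 401)
222^256 ≡ 72^2 = 5184 ≡ 372 (mod 401)
222^512 ≡ 372^2 = 138384 ≡ 39 (mod 401)
222^1024 ≡ 39^2 = 1521 ≡ 318 (mod 401)
222^2048 ≡ 318^2 = 101124 ≡ 72 (mod 401)
222^3534 = 222^2048 * 222^1024 * 222^256 * 222^128 * 222^64 * 222^8 * 222^4 * 222^2 ≡ 72 * 318 * 372 * 72 * 318 * 72 * 318 * 362 (mod 401).
Accumulate the product:
72 * 318 = 22896 ≡ 39
39 * 372 = 14508 ≡ 72
72 * 72 = 5184 ≡ 372
372 * 318 = 118296 ≡ 1
1 * 72 = 72
72 * 318 = 22896 ≡ 39
39 * 362 = 14118 ≡ 83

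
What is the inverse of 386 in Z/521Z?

274

521 = 1·386 + 135
386 = 2·135 + 116
135 = 1·116 + 19
116 = 6·19 + 2
19 = 9·2 + 1
2 = 2·1 + 0
gcd(386, 521) = 1, so the inverse exists.
Back-substitute for 1:
1 = 1·19 − 9·2
  = −9·116 + 55·19
  = 55·135 − 64·116
  = −64·386 + 183·135
  = 183·521 − 247·386
So 386⁻¹ ≡ −247 ≡ 274 (mod 521).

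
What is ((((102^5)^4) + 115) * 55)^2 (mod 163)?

(102)^5 ≡ 98 (mod 163)
(98)^4 ≡ 6 (mod 163)
6 + 115 = 121
121 * 55 = 6655 ≡ 135 (mod 163)
(135)^2 ≡ 132 (mod 163)

132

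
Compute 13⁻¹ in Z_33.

Run the extended Euclidean algorithm:
33 = 2×13 + 7
13 = 1×7 + 6
7 = 1×6 + 1
6 = 6×1 + 0
gcd(13, 33) = 1, so the inverse exists.
Bézout: 1 = 2×33 − 5×13.
So 13⁻¹ ≡ −5 ≡ 28 (mod 33).

28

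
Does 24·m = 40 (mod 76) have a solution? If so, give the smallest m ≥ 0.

8

gcd(24, 76) = 4, and 4 | 40, so solutions exist.
Divide through by 4: 6·m = 10 (mod 19).
6⁻¹ ≡ 16 (mod 19).
m ≡ 16·10 ≡ 8 (mod 19).
The smallest non-negative solution is m = 8.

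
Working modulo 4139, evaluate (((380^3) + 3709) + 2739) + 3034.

2481

(380)^3 ≡ 1277 (mod 4139)
1277 + 3709 = 4986 ≡ 847 (mod 4139)
847 + 2739 = 3586
3586 + 3034 = 6620 ≡ 2481 (mod 4139)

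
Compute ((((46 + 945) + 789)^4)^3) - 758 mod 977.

46 + 945 = 991 ≡ 14 (mod 977)
14 + 789 = 803
(803)^4 ≡ 121 (mod 977)
(121)^3 ≡ 260 (mod 977)
260 - 758 = -498 ≡ 479 (mod 977)

479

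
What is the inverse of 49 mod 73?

3

By the extended Euclidean algorithm:
73 = 1*49 + 24
49 = 2*24 + 1
24 = 24*1 + 0
gcd(49, 73) = 1, so the inverse exists.
Bézout: 1 = −2*73 + 3*49.
So 49⁻¹ ≡ 3 (mod 73).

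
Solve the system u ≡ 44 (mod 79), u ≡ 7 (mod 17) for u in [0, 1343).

755

79⁻¹ mod 17: 79·14 ≡ 1 (mod 17), so 79⁻¹ ≡ 14.
u = 44 + 79·((7 − 44)·14 mod 17) = 44 + 79·9 = 755.
Check: 755 mod 79 = 44, 755 mod 17 = 7. ✓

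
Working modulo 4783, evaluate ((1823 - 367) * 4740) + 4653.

1823 - 367 = 1456
1456 * 4740 = 6901440 ≡ 4354 (mod 4783)
4354 + 4653 = 9007 ≡ 4224 (mod 4783)

4224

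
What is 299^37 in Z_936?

By square-and-multiply:
299^1 ≡ 299 (mod 936)
299^2 ≡ 299^2 = 89401 ≡ 481 (mod 936)
299^4 ≡ 481^2 = 231361 ≡ 169 (mod 936)
299^8 ≡ 169^2 = 28561 ≡ 481 (mod 936)
299^16 ≡ 481^2 = 231361 ≡ 169 (mod 936)
299^32 ≡ 169^2 = 28561 ≡ 481 (mod 936)
299^37 = 299^32 · 299^4 · 299^1 ≡ 481 · 169 · 299 (mod 936).
Accumulate the product:
481 · 169 = 81289 ≡ 793
793 · 299 = 237107 ≡ 299

299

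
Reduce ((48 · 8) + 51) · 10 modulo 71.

19

48 · 8 = 384 ≡ 29 (mod 71)
29 + 51 = 80 ≡ 9 (mod 71)
9 · 10 = 90 ≡ 19 (mod 71)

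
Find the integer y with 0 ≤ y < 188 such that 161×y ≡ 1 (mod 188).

181

By the extended Euclidean algorithm:
188 = 1×161 + 27
161 = 5×27 + 26
27 = 1×26 + 1
26 = 26×1 + 0
gcd(161, 188) = 1, so the inverse exists.
Back-substitute for 1:
1 = 1×27 − 1×26
  = −1×161 + 6×27
  = 6×188 − 7×161
So 161⁻¹ ≡ −7 ≡ 181 (mod 188).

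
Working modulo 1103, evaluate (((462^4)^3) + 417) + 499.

425

(462)^4 ≡ 458 (mod 1103)
(458)^3 ≡ 612 (mod 1103)
612 + 417 = 1029
1029 + 499 = 1528 ≡ 425 (mod 1103)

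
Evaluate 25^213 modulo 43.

By square-and-multiply:
213 in binary is 11010101, i.e. 213 = 128 + 64 + 16 + 4 + 1.
25^1 ≡ 25 (mod 43)
25^2 ≡ 25^2 = 625 ≡ 23 (mod 43)
25^4 ≡ 23^2 = 529 ≡ 13 (mod 43)
25^8 ≡ 13^2 = 169 ≡ 40 (mod 43)
25^16 ≡ 40^2 = 1600 ≡ 9 (mod 43)
25^32 ≡ 9^2 = 81 ≡ 38 (mod 43)
25^64 ≡ 38^2 = 1444 ≡ 25 (mod 43)
25^128 ≡ 25^2 = 625 ≡ 23 (mod 43)
25^213 = 25^128 * 25^64 * 25^16 * 25^4 * 25^1 ≡ 23 * 25 * 9 * 13 * 25 (mod 43).
Accumulate the product:
23 * 25 = 575 ≡ 16
16 * 9 = 144 ≡ 15
15 * 13 = 195 ≡ 23
23 * 25 = 575 ≡ 16

16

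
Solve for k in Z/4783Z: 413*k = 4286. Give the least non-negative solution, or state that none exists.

242

gcd(413, 4783) = 1, so a unique solution mod 4783 exists.
413⁻¹ ≡ 3926 (mod 4783).
k ≡ 3926*4286 ≡ 242 (mod 4783).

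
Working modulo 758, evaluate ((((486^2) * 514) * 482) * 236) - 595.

(486)^2 ≡ 458 (mod 758)
458 * 514 = 235412 ≡ 432 (mod 758)
432 * 482 = 208224 ≡ 532 (mod 758)
532 * 236 = 125552 ≡ 482 (mod 758)
482 - 595 = -113 ≡ 645 (mod 758)

645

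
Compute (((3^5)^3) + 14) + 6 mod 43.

(3)^5 ≡ 28 (mod 43)
(28)^3 ≡ 22 (mod 43)
22 + 14 = 36
36 + 6 = 42

42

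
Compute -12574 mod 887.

731

-12574 = -15·887 + 731, so -12574 ≡ 731 (mod 887).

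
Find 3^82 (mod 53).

82 in binary is 1010010, i.e. 82 = 64 + 16 + 2.
3^1 ≡ 3 (mod 53)
3^2 ≡ 3^2 = 9 (mod 53)
3^4 ≡ 9^2 = 81 ≡ 28 (mod 53)
3^8 ≡ 28^2 = 784 ≡ 42 (mod 53)
3^16 ≡ 42^2 = 1764 ≡ 15 (mod 53)
3^32 ≡ 15^2 = 225 ≡ 13 (mod 53)
3^64 ≡ 13^2 = 169 ≡ 10 (mod 53)
3^82 = 3^64 × 3^16 × 3^2 ≡ 10 × 15 × 9 (mod 53).
Accumulate the product:
10 × 15 = 150 ≡ 44
44 × 9 = 396 ≡ 25

25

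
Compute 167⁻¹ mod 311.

Run the extended Euclidean algorithm:
311 = 1·167 + 144
167 = 1·144 + 23
144 = 6·23 + 6
23 = 3·6 + 5
6 = 1·5 + 1
5 = 5·1 + 0
gcd(167, 311) = 1, so the inverse exists.
Bézout: 1 = 29·311 − 54·167.
So 167⁻¹ ≡ −54 ≡ 257 (mod 311).

257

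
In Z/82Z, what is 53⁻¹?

65

82 = 1×53 + 29
53 = 1×29 + 24
29 = 1×24 + 5
24 = 4×5 + 4
5 = 1×4 + 1
4 = 4×1 + 0
gcd(53, 82) = 1, so the inverse exists.
Back-substitute for 1:
1 = 1×5 − 1×4
  = −1×24 + 5×5
  = 5×29 − 6×24
  = −6×53 + 11×29
  = 11×82 − 17×53
So 53⁻¹ ≡ −17 ≡ 65 (mod 82).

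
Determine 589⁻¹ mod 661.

661 = 1·589 + 72
589 = 8·72 + 13
72 = 5·13 + 7
13 = 1·7 + 6
7 = 1·6 + 1
6 = 6·1 + 0
gcd(589, 661) = 1, so the inverse exists.
Bézout: 1 = 90·661 − 101·589.
So 589⁻¹ ≡ −101 ≡ 560 (mod 661).

560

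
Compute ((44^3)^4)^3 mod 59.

(44)^3 ≡ 47 (mod 59)
(47)^4 ≡ 27 (mod 59)
(27)^3 ≡ 36 (mod 59)

36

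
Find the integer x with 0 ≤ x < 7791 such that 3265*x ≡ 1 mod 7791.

7791 = 2*3265 + 1261
3265 = 2*1261 + 743
1261 = 1*743 + 518
743 = 1*518 + 225
518 = 2*225 + 68
225 = 3*68 + 21
68 = 3*21 + 5
21 = 4*5 + 1
5 = 5*1 + 0
gcd(3265, 7791) = 1, so the inverse exists.
Bézout: 1 = −624*7791 + 1489*3265.
So 3265⁻¹ ≡ 1489 (mod 7791).

1489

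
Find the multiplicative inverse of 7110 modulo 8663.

820

8663 = 1·7110 + 1553
7110 = 4·1553 + 898
1553 = 1·898 + 655
898 = 1·655 + 243
655 = 2·243 + 169
243 = 1·169 + 74
169 = 2·74 + 21
74 = 3·21 + 11
21 = 1·11 + 10
11 = 1·10 + 1
10 = 10·1 + 0
gcd(7110, 8663) = 1, so the inverse exists.
Bézout: 1 = −673·8663 + 820·7110.
So 7110⁻¹ ≡ 820 (mod 8663).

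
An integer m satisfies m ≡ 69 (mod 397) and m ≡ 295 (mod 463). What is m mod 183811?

397⁻¹ mod 463: 397·7 ≡ 1 (mod 463), so 397⁻¹ ≡ 7.
m = 69 + 397·((295 − 69)·7 mod 463) = 69 + 397·193 = 76690.

76690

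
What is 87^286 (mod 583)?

Compute successive squares:
286 in binary is 100011110, i.e. 286 = 256 + 16 + 8 + 4 + 2.
87^1 ≡ 87 (mod 583)
87^2 ≡ 87^2 = 7569 ≡ 573 (mod 583)
87^4 ≡ 573^2 = 328329 ≡ 100 (mod 583)
87^8 ≡ 100^2 = 10000 ≡ 89 (mod 583)
87^16 ≡ 89^2 = 7921 ≡ 342 (mod 583)
87^32 ≡ 342^2 = 116964 ≡ 364 (mod 583)
87^64 ≡ 364^2 = 132496 ≡ 155 (mod 583)
87^128 ≡ 155^2 = 24025 ≡ 122 (mod 583)
87^256 ≡ 122^2 = 14884 ≡ 309 (mod 583)
87^286 = 87^256 * 87^16 * 87^8 * 87^4 * 87^2 ≡ 309 * 342 * 89 * 100 * 573 (mod 583).
Accumulate the product:
309 * 342 = 105678 ≡ 155
155 * 89 = 13795 ≡ 386
386 * 100 = 38600 ≡ 122
122 * 573 = 69906 ≡ 529

529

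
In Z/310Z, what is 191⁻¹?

211

Run the extended Euclidean algorithm:
310 = 1·191 + 119
191 = 1·119 + 72
119 = 1·72 + 47
72 = 1·47 + 25
47 = 1·25 + 22
25 = 1·22 + 3
22 = 7·3 + 1
3 = 3·1 + 0
gcd(191, 310) = 1, so the inverse exists.
Bézout: 1 = 61·310 − 99·191.
So 191⁻¹ ≡ −99 ≡ 211 (mod 310).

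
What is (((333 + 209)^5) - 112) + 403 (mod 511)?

156

333 + 209 = 542 ≡ 31 (mod 511)
(31)^5 ≡ 376 (mod 511)
376 - 112 = 264
264 + 403 = 667 ≡ 156 (mod 511)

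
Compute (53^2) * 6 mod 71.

(53)^2 ≡ 40 (mod 71)
40 * 6 = 240 ≡ 27 (mod 71)

27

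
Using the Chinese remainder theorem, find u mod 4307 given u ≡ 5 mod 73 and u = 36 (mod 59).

73⁻¹ mod 59: 73·38 ≡ 1 (mod 59), so 73⁻¹ ≡ 38.
u = 5 + 73·((36 − 5)·38 mod 59) = 5 + 73·57 = 4166.
Check: 4166 mod 73 = 5, 4166 mod 59 = 36. ✓

4166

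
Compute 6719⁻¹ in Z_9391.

4214

Run the extended Euclidean algorithm:
9391 = 1×6719 + 2672
6719 = 2×2672 + 1375
2672 = 1×1375 + 1297
1375 = 1×1297 + 78
1297 = 16×78 + 49
78 = 1×49 + 29
49 = 1×29 + 20
29 = 1×20 + 9
20 = 2×9 + 2
9 = 4×2 + 1
2 = 2×1 + 0
gcd(6719, 9391) = 1, so the inverse exists.
Bézout: 1 = −3015×9391 + 4214×6719.
So 6719⁻¹ ≡ 4214 (mod 9391).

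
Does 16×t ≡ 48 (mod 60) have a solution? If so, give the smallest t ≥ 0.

3

gcd(16, 60) = 4, and 4 | 48, so solutions exist.
Divide through by 4: 4×t ≡ 12 (mod 15).
4⁻¹ ≡ 4 (mod 15).
t ≡ 4×12 ≡ 3 (mod 15).
The smallest non-negative solution is t = 3.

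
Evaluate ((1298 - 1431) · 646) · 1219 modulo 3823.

866

1298 - 1431 = -133 ≡ 3690 (mod 3823)
3690 · 646 = 2383740 ≡ 2011 (mod 3823)
2011 · 1219 = 2451409 ≡ 866 (mod 3823)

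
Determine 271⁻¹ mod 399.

346

399 = 1×271 + 128
271 = 2×128 + 15
128 = 8×15 + 8
15 = 1×8 + 7
8 = 1×7 + 1
7 = 7×1 + 0
gcd(271, 399) = 1, so the inverse exists.
Back-substitute for 1:
1 = 1×8 − 1×7
  = −1×15 + 2×8
  = 2×128 − 17×15
  = −17×271 + 36×128
  = 36×399 − 53×271
So 271⁻¹ ≡ −53 ≡ 346 (mod 399).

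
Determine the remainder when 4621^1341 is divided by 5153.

4113

1341 in binary is 10100111101, i.e. 1341 = 1024 + 256 + 32 + 16 + 8 + 4 + 1.
4621^1 ≡ 4621 (mod 5153)
4621^2 ≡ 4621^2 = 21353641 ≡ 4762 (mod 5153)
4621^4 ≡ 4762^2 = 22676644 ≡ 3444 (mod 5153)
4621^8 ≡ 3444^2 = 11861136 ≡ 4083 (mod 5153)
4621^16 ≡ 4083^2 = 16670889 ≡ 934 (mod 5153)
4621^32 ≡ 934^2 = 872356 ≡ 1499 (mod 5153)
4621^64 ≡ 1499^2 = 2247001 ≡ 293 (mod 5153)
4621^128 ≡ 293^2 = 85849 ≡ 3401 (mod 5153)
4621^256 ≡ 3401^2 = 11566801 ≡ 3469 (mod 5153)
4621^512 ≡ 3469^2 = 12033961 ≡ 1706 (mod 5153)
4621^1024 ≡ 1706^2 = 2910436 ≡ 4144 (mod 5153)
4621^1341 = 4621^1024 × 4621^256 × 4621^32 × 4621^16 × 4621^8 × 4621^4 × 4621^1 ≡ 4144 × 3469 × 1499 × 934 × 4083 × 3444 × 4621 (mod 5153).
Accumulate the product:
4144 × 3469 = 14375536 ≡ 3819
3819 × 1499 = 5724681 ≡ 4851
4851 × 934 = 4530834 ≡ 1347
1347 × 4083 = 5499801 ≡ 1550
1550 × 3444 = 5338200 ≡ 4845
4845 × 4621 = 22388745 ≡ 4113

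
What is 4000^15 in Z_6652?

4000^1 ≡ 4000 (mod 6652)
4000^2 ≡ 4000^2 = 16000000 ≡ 1940 (mod 6652)
4000^4 ≡ 1940^2 = 3763600 ≡ 5220 (mod 6652)
4000^8 ≡ 5220^2 = 27248400 ≡ 1808 (mod 6652)
4000^15 = 4000^8 × 4000^4 × 4000^2 × 4000^1 ≡ 1808 × 5220 × 1940 × 4000 (mod 6652).
Accumulate the product:
1808 × 5220 = 9437760 ≡ 5224
5224 × 1940 = 10134560 ≡ 3564
3564 × 4000 = 14256000 ≡ 764

764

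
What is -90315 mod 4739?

4465

-90315 = -20·4739 + 4465, so -90315 ≡ 4465 (mod 4739).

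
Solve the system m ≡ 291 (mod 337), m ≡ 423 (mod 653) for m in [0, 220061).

337⁻¹ mod 653: 337×622 ≡ 1 (mod 653), so 337⁻¹ ≡ 622.
m = 291 + 337×((423 − 291)×622 mod 653) = 291 + 337×479 = 161714.

161714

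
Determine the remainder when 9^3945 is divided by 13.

1

3945 in binary is 111101101001, i.e. 3945 = 2048 + 1024 + 512 + 256 + 64 + 32 + 8 + 1.
9^1 ≡ 9 (mod 13)
9^2 ≡ 9^2 = 81 ≡ 3 (mod 13)
9^4 ≡ 3^2 = 9 (mod 13)
9^8 ≡ 9^2 = 81 ≡ 3 (mod 13)
9^16 ≡ 3^2 = 9 (mod 13)
9^32 ≡ 9^2 = 81 ≡ 3 (mod 13)
9^64 ≡ 3^2 = 9 (mod 13)
9^128 ≡ 9^2 = 81 ≡ 3 (mod 13)
9^256 ≡ 3^2 = 9 (mod 13)
9^512 ≡ 9^2 = 81 ≡ 3 (mod 13)
9^1024 ≡ 3^2 = 9 (mod 13)
9^2048 ≡ 9^2 = 81 ≡ 3 (mod 13)
9^3945 = 9^2048 * 9^1024 * 9^512 * 9^256 * 9^64 * 9^32 * 9^8 * 9^1 ≡ 3 * 9 * 3 * 9 * 9 * 3 * 3 * 9 (mod 13).
Accumulate the product:
3 * 9 = 27 ≡ 1
1 * 3 = 3
3 * 9 = 27 ≡ 1
1 * 9 = 9
9 * 3 = 27 ≡ 1
1 * 3 = 3
3 * 9 = 27 ≡ 1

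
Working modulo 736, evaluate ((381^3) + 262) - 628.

727

(381)^3 ≡ 357 (mod 736)
357 + 262 = 619
619 - 628 = -9 ≡ 727 (mod 736)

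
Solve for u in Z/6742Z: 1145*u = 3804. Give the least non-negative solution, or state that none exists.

3760

gcd(1145, 6742) = 1, so a unique solution mod 6742 exists.
1145⁻¹ ≡ 2897 (mod 6742).
u ≡ 2897*3804 ≡ 3760 (mod 6742).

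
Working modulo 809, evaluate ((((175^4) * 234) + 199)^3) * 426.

(175)^4 ≡ 745 (mod 809)
745 * 234 = 174330 ≡ 395 (mod 809)
395 + 199 = 594
(594)^3 ≡ 190 (mod 809)
190 * 426 = 80940 ≡ 40 (mod 809)

40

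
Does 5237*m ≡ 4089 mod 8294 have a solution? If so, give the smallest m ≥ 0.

1537

gcd(5237, 8294) = 1, so a unique solution mod 8294 exists.
5237⁻¹ ≡ 331 (mod 8294).
m ≡ 331*4089 ≡ 1537 (mod 8294).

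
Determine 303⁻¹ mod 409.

By the extended Euclidean algorithm:
409 = 1·303 + 106
303 = 2·106 + 91
106 = 1·91 + 15
91 = 6·15 + 1
15 = 15·1 + 0
gcd(303, 409) = 1, so the inverse exists.
Bézout: 1 = −20·409 + 27·303.
So 303⁻¹ ≡ 27 (mod 409).

27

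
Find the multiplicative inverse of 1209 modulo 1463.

1319

1463 = 1*1209 + 254
1209 = 4*254 + 193
254 = 1*193 + 61
193 = 3*61 + 10
61 = 6*10 + 1
10 = 10*1 + 0
gcd(1209, 1463) = 1, so the inverse exists.
Back-substitute for 1:
1 = 1*61 − 6*10
  = −6*193 + 19*61
  = 19*254 − 25*193
  = −25*1209 + 119*254
  = 119*1463 − 144*1209
So 1209⁻¹ ≡ −144 ≡ 1319 (mod 1463).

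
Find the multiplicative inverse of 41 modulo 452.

441

Apply the Euclidean algorithm and back-substitute:
452 = 11×41 + 1
41 = 41×1 + 0
gcd(41, 452) = 1, so the inverse exists.
Bézout: 1 = 1×452 − 11×41.
So 41⁻¹ ≡ −11 ≡ 441 (mod 452).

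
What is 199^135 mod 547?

519

Using repeated squaring:
135 in binary is 10000111, i.e. 135 = 128 + 4 + 2 + 1.
199^1 ≡ 199 (mod 547)
199^2 ≡ 199^2 = 39601 ≡ 217 (mod 547)
199^4 ≡ 217^2 = 47089 ≡ 47 (mod 547)
199^8 ≡ 47^2 = 2209 ≡ 21 (mod 547)
199^16 ≡ 21^2 = 441 (mod 547)
199^32 ≡ 441^2 = 194481 ≡ 296 (mod 547)
199^64 ≡ 296^2 = 87616 ≡ 96 (mod 547)
199^128 ≡ 96^2 = 9216 ≡ 464 (mod 547)
199^135 = 199^128 * 199^4 * 199^2 * 199^1 ≡ 464 * 47 * 217 * 199 (mod 547).
Accumulate the product:
464 * 47 = 21808 ≡ 475
475 * 217 = 103075 ≡ 239
239 * 199 = 47561 ≡ 519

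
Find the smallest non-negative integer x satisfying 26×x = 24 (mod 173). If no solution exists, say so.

gcd(26, 173) = 1, so a unique solution mod 173 exists.
26⁻¹ ≡ 20 (mod 173).
x ≡ 20×24 ≡ 134 (mod 173).

134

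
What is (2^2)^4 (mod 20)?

16

(2)^2 ≡ 4 (mod 20)
(4)^4 ≡ 16 (mod 20)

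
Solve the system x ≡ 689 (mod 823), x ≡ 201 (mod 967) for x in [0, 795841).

224545

823⁻¹ mod 967: 823·47 ≡ 1 (mod 967), so 823⁻¹ ≡ 47.
x = 689 + 823·((201 − 689)·47 mod 967) = 689 + 823·272 = 224545.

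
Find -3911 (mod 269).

124

-3911 = -15*269 + 124, so -3911 ≡ 124 (mod 269).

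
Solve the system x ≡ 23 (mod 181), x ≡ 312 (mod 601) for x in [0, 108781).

59210

181⁻¹ mod 601: 181·259 ≡ 1 (mod 601), so 181⁻¹ ≡ 259.
x = 23 + 181·((312 − 23)·259 mod 601) = 23 + 181·327 = 59210.
Check: 59210 mod 181 = 23, 59210 mod 601 = 312. ✓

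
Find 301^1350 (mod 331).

1350 in binary is 10101000110, i.e. 1350 = 1024 + 256 + 64 + 4 + 2.
301^1 ≡ 301 (mod 331)
301^2 ≡ 301^2 = 90601 ≡ 238 (mod 331)
301^4 ≡ 238^2 = 56644 ≡ 43 (mod 331)
301^8 ≡ 43^2 = 1849 ≡ 194 (mod 331)
301^16 ≡ 194^2 = 37636 ≡ 233 (mod 331)
301^32 ≡ 233^2 = 54289 ≡ 5 (mod 331)
301^64 ≡ 5^2 = 25 (mod 331)
301^128 ≡ 25^2 = 625 ≡ 294 (mod 331)
301^256 ≡ 294^2 = 86436 ≡ 45 (mod 331)
301^512 ≡ 45^2 = 2025 ≡ 39 (mod 331)
301^1024 ≡ 39^2 = 1521 ≡ 197 (mod 331)
301^1350 = 301^1024 · 301^256 · 301^64 · 301^4 · 301^2 ≡ 197 · 45 · 25 · 43 · 238 (mod 331).
Accumulate the product:
197 · 45 = 8865 ≡ 259
259 · 25 = 6475 ≡ 186
186 · 43 = 7998 ≡ 54
54 · 238 = 12852 ≡ 274

274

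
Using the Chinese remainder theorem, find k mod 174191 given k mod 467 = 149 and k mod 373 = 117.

96351

467⁻¹ mod 373: 467*250 ≡ 1 (mod 373), so 467⁻¹ ≡ 250.
k = 149 + 467*((117 − 149)*250 mod 373) = 149 + 467*206 = 96351.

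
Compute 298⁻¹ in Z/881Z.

Apply the Euclidean algorithm and back-substitute:
881 = 2*298 + 285
298 = 1*285 + 13
285 = 21*13 + 12
13 = 1*12 + 1
12 = 12*1 + 0
gcd(298, 881) = 1, so the inverse exists.
Bézout: 1 = −23*881 + 68*298.
So 298⁻¹ ≡ 68 (mod 881).

68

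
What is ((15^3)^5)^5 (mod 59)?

35

(15)^3 ≡ 12 (mod 59)
(12)^5 ≡ 29 (mod 59)
(29)^5 ≡ 35 (mod 59)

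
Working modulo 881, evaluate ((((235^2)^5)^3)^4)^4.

(235)^2 ≡ 603 (mod 881)
(603)^5 ≡ 339 (mod 881)
(339)^3 ≡ 399 (mod 881)
(399)^4 ≡ 644 (mod 881)
(644)^4 ≡ 413 (mod 881)

413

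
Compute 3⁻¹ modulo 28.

19

Run the extended Euclidean algorithm:
28 = 9×3 + 1
3 = 3×1 + 0
gcd(3, 28) = 1, so the inverse exists.
Bézout: 1 = 1×28 − 9×3.
So 3⁻¹ ≡ −9 ≡ 19 (mod 28).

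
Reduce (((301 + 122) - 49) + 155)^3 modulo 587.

301 + 122 = 423
423 - 49 = 374
374 + 155 = 529
(529)^3 ≡ 359 (mod 587)

359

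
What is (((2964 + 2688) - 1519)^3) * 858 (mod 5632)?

2964 + 2688 = 5652 ≡ 20 (mod 5632)
20 - 1519 = -1499 ≡ 4133 (mod 5632)
(4133)^3 ≡ 2525 (mod 5632)
2525 * 858 = 2166450 ≡ 3762 (mod 5632)

3762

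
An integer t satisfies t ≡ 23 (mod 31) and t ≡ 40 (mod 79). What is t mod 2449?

31⁻¹ mod 79: 31·51 ≡ 1 (mod 79), so 31⁻¹ ≡ 51.
t = 23 + 31·((40 − 23)·51 mod 79) = 23 + 31·77 = 2410.
Check: 2410 mod 31 = 23, 2410 mod 79 = 40. ✓

2410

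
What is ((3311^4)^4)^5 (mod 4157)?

220

(3311)^4 ≡ 3947 (mod 4157)
(3947)^4 ≡ 3277 (mod 4157)
(3277)^5 ≡ 220 (mod 4157)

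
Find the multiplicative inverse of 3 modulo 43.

29

By the extended Euclidean algorithm:
43 = 14×3 + 1
3 = 3×1 + 0
gcd(3, 43) = 1, so the inverse exists.
Back-substitute for 1:
1 = 1×43 − 14×3
So 3⁻¹ ≡ −14 ≡ 29 (mod 43).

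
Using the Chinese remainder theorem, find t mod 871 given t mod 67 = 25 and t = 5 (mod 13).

67⁻¹ mod 13: 67*7 ≡ 1 (mod 13), so 67⁻¹ ≡ 7.
t = 25 + 67*((5 − 25)*7 mod 13) = 25 + 67*3 = 226.
Check: 226 mod 67 = 25, 226 mod 13 = 5. ✓

226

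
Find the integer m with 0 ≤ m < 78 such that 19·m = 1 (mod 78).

37

Apply the Euclidean algorithm and back-substitute:
78 = 4*19 + 2
19 = 9*2 + 1
2 = 2*1 + 0
gcd(19, 78) = 1, so the inverse exists.
Bézout: 1 = −9*78 + 37*19.
So 19⁻¹ ≡ 37 (mod 78).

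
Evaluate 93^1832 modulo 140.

81

Compute successive squares:
1832 in binary is 11100101000, i.e. 1832 = 1024 + 512 + 256 + 32 + 8.
93^1 ≡ 93 (mod 140)
93^2 ≡ 93^2 = 8649 ≡ 109 (mod 140)
93^4 ≡ 109^2 = 11881 ≡ 121 (mod 140)
93^8 ≡ 121^2 = 14641 ≡ 81 (mod 140)
93^16 ≡ 81^2 = 6561 ≡ 121 (mod 140)
93^32 ≡ 121^2 = 14641 ≡ 81 (mod 140)
93^64 ≡ 81^2 = 6561 ≡ 121 (mod 140)
93^128 ≡ 121^2 = 14641 ≡ 81 (mod 140)
93^256 ≡ 81^2 = 6561 ≡ 121 (mod 140)
93^512 ≡ 121^2 = 14641 ≡ 81 (mod 140)
93^1024 ≡ 81^2 = 6561 ≡ 121 (mod 140)
93^1832 = 93^1024 · 93^512 · 93^256 · 93^32 · 93^8 ≡ 121 · 81 · 121 · 81 · 81 (mod 140).
Accumulate the product:
121 · 81 = 9801 ≡ 1
1 · 121 = 121
121 · 81 = 9801 ≡ 1
1 · 81 = 81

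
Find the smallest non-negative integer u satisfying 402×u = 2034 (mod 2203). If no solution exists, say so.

gcd(402, 2203) = 1, so a unique solution mod 2203 exists.
402⁻¹ ≡ 2066 (mod 2203).
u ≡ 2066×2034 ≡ 1123 (mod 2203).

1123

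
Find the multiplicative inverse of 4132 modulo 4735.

4735 = 1·4132 + 603
4132 = 6·603 + 514
603 = 1·514 + 89
514 = 5·89 + 69
89 = 1·69 + 20
69 = 3·20 + 9
20 = 2·9 + 2
9 = 4·2 + 1
2 = 2·1 + 0
gcd(4132, 4735) = 1, so the inverse exists.
Back-substitute for 1:
1 = 1·9 − 4·2
  = −4·20 + 9·9
  = 9·69 − 31·20
  = −31·89 + 40·69
  = 40·514 − 231·89
  = −231·603 + 271·514
  = 271·4132 − 1857·603
  = −1857·4735 + 2128·4132
So 4132⁻¹ ≡ 2128 (mod 4735).

2128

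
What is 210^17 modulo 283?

182

17 in binary is 10001, i.e. 17 = 16 + 1.
210^1 ≡ 210 (mod 283)
210^2 ≡ 210^2 = 44100 ≡ 235 (mod 283)
210^4 ≡ 235^2 = 55225 ≡ 40 (mod 283)
210^8 ≡ 40^2 = 1600 ≡ 185 (mod 283)
210^16 ≡ 185^2 = 34225 ≡ 265 (mod 283)
210^17 = 210^16 · 210^1 ≡ 265 · 210 (mod 283).
265 · 210 = 55650 ≡ 182 (mod 283).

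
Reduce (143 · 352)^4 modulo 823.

236

143 · 352 = 50336 ≡ 133 (mod 823)
(133)^4 ≡ 236 (mod 823)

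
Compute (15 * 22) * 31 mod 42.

15 * 22 = 330 ≡ 36 (mod 42)
36 * 31 = 1116 ≡ 24 (mod 42)

24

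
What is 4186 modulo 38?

4186 = 110*38 + 6, so 4186 ≡ 6 (mod 38).

6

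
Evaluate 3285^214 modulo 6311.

215

By square-and-multiply:
214 in binary is 11010110, i.e. 214 = 128 + 64 + 16 + 4 + 2.
3285^1 ≡ 3285 (mod 6311)
3285^2 ≡ 3285^2 = 10791225 ≡ 5726 (mod 6311)
3285^4 ≡ 5726^2 = 32787076 ≡ 1431 (mod 6311)
3285^8 ≡ 1431^2 = 2047761 ≡ 2997 (mod 6311)
3285^16 ≡ 2997^2 = 8982009 ≡ 1456 (mod 6311)
3285^32 ≡ 1456^2 = 2119936 ≡ 5751 (mod 6311)
3285^64 ≡ 5751^2 = 33074001 ≡ 4361 (mod 6311)
3285^128 ≡ 4361^2 = 19018321 ≡ 3278 (mod 6311)
3285^214 = 3285^128 · 3285^64 · 3285^16 · 3285^4 · 3285^2 ≡ 3278 · 4361 · 1456 · 1431 · 5726 (mod 6311).
Accumulate the product:
3278 · 4361 = 14295358 ≡ 943
943 · 1456 = 1373008 ≡ 3521
3521 · 1431 = 5038551 ≡ 2373
2373 · 5726 = 13587798 ≡ 215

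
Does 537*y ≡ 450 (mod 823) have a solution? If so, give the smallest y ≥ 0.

79

gcd(537, 823) = 1, so a unique solution mod 823 exists.
537⁻¹ ≡ 141 (mod 823).
y ≡ 141*450 ≡ 79 (mod 823).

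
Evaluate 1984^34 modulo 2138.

1878

Compute successive squares:
34 in binary is 100010, i.e. 34 = 32 + 2.
1984^1 ≡ 1984 (mod 2138)
1984^2 ≡ 1984^2 = 3936256 ≡ 198 (mod 2138)
1984^4 ≡ 198^2 = 39204 ≡ 720 (mod 2138)
1984^8 ≡ 720^2 = 518400 ≡ 1004 (mod 2138)
1984^16 ≡ 1004^2 = 1008016 ≡ 1018 (mod 2138)
1984^32 ≡ 1018^2 = 1036324 ≡ 1532 (mod 2138)
1984^34 = 1984^32 × 1984^2 ≡ 1532 × 198 (mod 2138).
1532 × 198 = 303336 ≡ 1878 (mod 2138).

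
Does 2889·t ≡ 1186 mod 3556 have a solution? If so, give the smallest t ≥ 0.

590

gcd(2889, 3556) = 1, so a unique solution mod 3556 exists.
2889⁻¹ ≡ 885 (mod 3556).
t ≡ 885·1186 ≡ 590 (mod 3556).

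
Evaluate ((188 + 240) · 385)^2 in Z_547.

185

188 + 240 = 428
428 · 385 = 164780 ≡ 133 (mod 547)
(133)^2 ≡ 185 (mod 547)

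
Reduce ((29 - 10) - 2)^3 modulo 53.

29 - 10 = 19
19 - 2 = 17
(17)^3 ≡ 37 (mod 53)

37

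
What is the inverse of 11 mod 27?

5

27 = 2*11 + 5
11 = 2*5 + 1
5 = 5*1 + 0
gcd(11, 27) = 1, so the inverse exists.
Back-substitute for 1:
1 = 1*11 − 2*5
  = −2*27 + 5*11
So 11⁻¹ ≡ 5 (mod 27).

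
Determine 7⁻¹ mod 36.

31

36 = 5×7 + 1
7 = 7×1 + 0
gcd(7, 36) = 1, so the inverse exists.
Bézout: 1 = 1×36 − 5×7.
So 7⁻¹ ≡ −5 ≡ 31 (mod 36).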